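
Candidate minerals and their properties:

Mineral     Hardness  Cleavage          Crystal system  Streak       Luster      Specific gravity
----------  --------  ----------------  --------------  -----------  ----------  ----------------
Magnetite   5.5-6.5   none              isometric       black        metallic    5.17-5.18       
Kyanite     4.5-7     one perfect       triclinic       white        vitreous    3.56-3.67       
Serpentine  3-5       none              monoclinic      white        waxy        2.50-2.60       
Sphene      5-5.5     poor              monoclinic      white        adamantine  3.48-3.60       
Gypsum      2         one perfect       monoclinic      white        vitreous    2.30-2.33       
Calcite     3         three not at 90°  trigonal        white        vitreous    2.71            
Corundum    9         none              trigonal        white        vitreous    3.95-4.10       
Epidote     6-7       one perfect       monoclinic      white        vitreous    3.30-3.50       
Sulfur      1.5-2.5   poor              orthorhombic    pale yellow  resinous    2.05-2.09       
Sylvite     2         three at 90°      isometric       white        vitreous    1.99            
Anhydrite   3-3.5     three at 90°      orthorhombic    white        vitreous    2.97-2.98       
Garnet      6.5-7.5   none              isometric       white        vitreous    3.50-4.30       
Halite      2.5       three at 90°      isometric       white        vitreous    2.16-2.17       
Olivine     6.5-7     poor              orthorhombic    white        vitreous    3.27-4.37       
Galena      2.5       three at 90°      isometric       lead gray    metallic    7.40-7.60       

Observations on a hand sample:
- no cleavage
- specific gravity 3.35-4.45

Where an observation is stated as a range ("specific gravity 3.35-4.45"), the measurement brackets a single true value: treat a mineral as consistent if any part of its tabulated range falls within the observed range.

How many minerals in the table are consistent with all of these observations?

No cleavage: only Magnetite, Serpentine, Corundum, Garnet remain.
Specific gravity 3.35-4.45 excludes Magnetite, Serpentine.
The minerals that satisfy all observations are Corundum, Garnet.
That is 2 minerals.

2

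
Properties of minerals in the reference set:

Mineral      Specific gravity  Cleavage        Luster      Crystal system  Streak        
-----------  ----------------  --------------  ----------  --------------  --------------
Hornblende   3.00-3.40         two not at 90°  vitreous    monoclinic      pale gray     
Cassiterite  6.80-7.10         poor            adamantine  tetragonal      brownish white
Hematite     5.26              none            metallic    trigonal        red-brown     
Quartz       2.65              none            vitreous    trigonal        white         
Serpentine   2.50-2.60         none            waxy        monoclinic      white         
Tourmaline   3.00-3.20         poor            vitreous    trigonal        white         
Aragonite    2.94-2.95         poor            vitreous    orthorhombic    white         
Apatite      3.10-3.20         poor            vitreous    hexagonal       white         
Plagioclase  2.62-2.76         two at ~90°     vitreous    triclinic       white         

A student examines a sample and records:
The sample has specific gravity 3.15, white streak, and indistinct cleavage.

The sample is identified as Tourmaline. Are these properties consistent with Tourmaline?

Yes

Specific gravity 3.15 — fits Tourmaline (SG 3.00-3.20).
White streak — fits Tourmaline (white streak).
Indistinct cleavage — fits Tourmaline (cleavage poor).
All observations are consistent with the tabulated values for Tourmaline.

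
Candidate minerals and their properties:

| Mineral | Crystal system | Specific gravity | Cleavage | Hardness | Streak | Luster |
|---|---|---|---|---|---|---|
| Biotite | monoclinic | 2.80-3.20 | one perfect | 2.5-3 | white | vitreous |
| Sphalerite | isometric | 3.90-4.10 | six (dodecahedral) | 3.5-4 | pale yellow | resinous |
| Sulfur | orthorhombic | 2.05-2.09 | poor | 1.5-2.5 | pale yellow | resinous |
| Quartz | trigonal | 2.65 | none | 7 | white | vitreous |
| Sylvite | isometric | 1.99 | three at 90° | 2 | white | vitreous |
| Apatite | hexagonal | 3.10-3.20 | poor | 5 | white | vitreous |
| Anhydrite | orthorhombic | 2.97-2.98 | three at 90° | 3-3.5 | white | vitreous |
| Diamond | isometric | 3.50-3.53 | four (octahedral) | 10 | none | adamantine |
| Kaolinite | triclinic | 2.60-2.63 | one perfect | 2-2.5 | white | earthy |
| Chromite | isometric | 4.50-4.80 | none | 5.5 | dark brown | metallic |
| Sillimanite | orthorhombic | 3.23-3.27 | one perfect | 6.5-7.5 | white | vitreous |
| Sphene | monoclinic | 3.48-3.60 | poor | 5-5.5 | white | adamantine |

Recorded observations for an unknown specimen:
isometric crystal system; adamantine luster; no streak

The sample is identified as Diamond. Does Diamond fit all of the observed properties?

Yes

Isometric crystal system — matches Diamond (isometric system).
Adamantine luster — matches Diamond (adamantine luster).
No streak — matches Diamond (no streak).
Every observed property is compatible with the reference values for Diamond.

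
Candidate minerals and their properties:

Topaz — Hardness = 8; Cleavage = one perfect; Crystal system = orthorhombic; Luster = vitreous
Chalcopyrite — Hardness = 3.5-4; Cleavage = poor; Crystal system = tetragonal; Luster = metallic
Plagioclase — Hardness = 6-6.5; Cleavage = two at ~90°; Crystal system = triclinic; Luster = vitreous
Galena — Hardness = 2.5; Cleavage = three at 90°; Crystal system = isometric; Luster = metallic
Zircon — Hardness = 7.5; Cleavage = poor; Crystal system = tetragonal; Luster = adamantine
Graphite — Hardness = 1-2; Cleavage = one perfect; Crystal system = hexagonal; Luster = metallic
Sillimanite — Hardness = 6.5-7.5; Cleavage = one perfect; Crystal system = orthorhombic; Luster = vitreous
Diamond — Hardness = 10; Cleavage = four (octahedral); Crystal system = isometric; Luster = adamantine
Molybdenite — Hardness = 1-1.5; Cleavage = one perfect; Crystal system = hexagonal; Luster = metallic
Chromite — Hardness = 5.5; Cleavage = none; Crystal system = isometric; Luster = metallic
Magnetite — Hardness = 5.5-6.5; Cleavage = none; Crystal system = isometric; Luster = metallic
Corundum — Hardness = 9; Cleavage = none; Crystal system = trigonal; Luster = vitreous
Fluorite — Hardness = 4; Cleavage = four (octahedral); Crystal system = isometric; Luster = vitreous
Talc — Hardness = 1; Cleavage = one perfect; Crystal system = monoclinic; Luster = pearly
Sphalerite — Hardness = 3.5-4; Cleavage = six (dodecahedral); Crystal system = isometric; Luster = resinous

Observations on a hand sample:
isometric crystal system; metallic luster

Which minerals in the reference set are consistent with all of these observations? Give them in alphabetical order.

Isometric crystal system: only Galena, Diamond, Chromite, Magnetite, Fluorite, Sphalerite remain.
Metallic luster is inconsistent with Diamond, Fluorite, Sphalerite.
The minerals that satisfy all observations are Chromite, Galena, Magnetite.

Chromite, Galena, Magnetite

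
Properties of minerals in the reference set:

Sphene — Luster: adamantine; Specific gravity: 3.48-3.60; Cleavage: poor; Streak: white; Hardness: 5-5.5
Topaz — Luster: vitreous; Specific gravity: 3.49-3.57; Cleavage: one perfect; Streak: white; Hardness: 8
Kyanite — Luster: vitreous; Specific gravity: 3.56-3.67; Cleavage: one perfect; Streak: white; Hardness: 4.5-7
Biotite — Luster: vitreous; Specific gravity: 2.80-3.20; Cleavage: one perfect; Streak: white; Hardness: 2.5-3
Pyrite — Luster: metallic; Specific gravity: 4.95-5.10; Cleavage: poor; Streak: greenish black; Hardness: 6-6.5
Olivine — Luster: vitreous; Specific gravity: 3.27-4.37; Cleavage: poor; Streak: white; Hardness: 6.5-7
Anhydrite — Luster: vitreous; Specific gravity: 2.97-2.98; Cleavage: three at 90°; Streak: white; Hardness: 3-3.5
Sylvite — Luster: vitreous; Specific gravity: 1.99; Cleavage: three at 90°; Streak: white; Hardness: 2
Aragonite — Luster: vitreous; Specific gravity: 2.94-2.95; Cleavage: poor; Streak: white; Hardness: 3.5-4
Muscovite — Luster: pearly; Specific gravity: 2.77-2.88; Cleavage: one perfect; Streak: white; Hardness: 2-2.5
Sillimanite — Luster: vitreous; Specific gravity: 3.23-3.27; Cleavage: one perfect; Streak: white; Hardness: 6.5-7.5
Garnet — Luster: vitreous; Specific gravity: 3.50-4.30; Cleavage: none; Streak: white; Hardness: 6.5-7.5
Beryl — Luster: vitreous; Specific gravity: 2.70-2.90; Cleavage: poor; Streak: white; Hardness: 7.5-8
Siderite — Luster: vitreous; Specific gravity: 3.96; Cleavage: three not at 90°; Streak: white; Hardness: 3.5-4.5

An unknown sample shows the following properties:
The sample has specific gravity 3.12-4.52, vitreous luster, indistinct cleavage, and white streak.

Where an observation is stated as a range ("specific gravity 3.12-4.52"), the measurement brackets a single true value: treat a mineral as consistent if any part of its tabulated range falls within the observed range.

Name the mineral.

Specific gravity 3.12-4.52 is inconsistent with Pyrite, Anhydrite, Sylvite, Aragonite, Muscovite, Beryl.
Vitreous luster rules out Sphene.
Indistinct cleavage: leaves Olivine.
White streak: all remaining candidates fit.
Only Olivine satisfies all observations.

Olivine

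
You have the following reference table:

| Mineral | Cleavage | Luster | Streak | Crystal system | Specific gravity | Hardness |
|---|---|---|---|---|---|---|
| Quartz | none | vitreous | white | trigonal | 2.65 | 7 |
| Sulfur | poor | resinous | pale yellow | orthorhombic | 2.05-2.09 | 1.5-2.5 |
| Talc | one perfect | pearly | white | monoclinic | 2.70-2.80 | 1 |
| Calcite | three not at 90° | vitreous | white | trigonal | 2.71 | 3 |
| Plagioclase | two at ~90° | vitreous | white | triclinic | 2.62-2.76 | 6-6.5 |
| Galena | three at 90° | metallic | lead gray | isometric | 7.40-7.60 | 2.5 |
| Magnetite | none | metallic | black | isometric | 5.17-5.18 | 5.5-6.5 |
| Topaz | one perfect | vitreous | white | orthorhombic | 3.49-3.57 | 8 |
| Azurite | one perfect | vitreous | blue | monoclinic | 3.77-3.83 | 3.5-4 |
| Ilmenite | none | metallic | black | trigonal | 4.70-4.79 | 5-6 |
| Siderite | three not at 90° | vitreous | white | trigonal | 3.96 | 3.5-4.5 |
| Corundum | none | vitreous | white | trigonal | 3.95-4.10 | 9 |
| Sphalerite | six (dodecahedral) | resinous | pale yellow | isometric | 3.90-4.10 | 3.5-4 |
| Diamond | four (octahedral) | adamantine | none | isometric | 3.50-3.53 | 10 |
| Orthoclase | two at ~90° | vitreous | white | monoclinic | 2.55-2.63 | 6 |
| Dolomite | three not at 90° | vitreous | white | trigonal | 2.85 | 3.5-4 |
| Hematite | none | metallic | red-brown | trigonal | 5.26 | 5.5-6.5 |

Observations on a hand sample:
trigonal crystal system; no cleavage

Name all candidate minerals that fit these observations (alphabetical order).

Trigonal crystal system — Quartz, Calcite, Ilmenite, Siderite, Corundum, Dolomite, Hematite remain.
No cleavage rules out Calcite, Siderite, Dolomite.
The minerals that satisfy all observations are Corundum, Hematite, Ilmenite, Quartz.

Corundum, Hematite, Ilmenite, Quartz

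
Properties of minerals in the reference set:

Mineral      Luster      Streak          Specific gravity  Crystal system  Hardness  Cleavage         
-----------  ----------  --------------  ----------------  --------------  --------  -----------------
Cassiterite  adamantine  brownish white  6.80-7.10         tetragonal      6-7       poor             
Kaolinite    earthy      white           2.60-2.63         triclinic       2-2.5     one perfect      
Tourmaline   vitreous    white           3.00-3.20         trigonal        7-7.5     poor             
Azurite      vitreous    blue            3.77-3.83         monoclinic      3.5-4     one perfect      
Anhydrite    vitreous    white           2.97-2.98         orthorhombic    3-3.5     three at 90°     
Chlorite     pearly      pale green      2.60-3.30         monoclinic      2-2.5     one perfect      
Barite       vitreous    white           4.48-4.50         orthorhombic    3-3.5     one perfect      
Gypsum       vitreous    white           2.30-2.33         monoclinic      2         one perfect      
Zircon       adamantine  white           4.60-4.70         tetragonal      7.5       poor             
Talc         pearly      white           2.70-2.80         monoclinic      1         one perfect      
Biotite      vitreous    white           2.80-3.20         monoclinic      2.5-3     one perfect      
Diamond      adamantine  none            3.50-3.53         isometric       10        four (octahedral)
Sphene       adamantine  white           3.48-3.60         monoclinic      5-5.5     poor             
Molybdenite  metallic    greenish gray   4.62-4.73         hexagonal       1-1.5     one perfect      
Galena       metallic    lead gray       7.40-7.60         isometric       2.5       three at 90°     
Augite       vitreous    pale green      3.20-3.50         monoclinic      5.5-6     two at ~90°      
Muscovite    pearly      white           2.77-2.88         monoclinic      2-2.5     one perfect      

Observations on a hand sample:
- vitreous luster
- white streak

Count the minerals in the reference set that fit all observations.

5

Vitreous luster — narrows the field to Tourmaline, Azurite, Anhydrite, Barite, Gypsum, Biotite, Augite.
White streak excludes Azurite, Augite.
Consistent with every observation: Anhydrite, Barite, Biotite, Gypsum, Tourmaline.
That is 5 minerals.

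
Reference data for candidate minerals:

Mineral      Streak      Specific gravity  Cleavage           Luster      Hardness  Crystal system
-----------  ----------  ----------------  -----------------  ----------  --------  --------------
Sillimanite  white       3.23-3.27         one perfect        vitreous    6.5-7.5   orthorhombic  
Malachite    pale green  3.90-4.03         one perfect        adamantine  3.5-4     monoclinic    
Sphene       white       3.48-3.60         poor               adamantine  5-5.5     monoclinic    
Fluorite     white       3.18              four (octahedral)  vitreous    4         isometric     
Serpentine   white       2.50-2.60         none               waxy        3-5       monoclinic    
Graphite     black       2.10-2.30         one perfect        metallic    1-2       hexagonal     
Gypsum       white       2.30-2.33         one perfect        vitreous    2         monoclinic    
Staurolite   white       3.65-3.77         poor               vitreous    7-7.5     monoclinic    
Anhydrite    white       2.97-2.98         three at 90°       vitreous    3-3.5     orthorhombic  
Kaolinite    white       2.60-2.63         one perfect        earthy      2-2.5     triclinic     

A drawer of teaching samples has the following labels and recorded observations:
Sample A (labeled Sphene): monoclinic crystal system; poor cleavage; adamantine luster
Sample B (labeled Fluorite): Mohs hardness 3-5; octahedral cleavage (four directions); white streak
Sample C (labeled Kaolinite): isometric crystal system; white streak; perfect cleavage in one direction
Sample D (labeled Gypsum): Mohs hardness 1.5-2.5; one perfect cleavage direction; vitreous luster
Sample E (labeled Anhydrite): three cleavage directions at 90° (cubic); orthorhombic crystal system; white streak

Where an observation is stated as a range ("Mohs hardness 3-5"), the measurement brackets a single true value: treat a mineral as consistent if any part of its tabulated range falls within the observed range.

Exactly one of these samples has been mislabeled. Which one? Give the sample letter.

Sample A: nothing contradicts Sphene.
Sample B: nothing contradicts Fluorite.
Sample C: Kaolinite has triclinic system, but the record shows isometric crystal system — this label is wrong.
Sample D: nothing contradicts Gypsum.
Sample E: nothing contradicts Anhydrite.
Only sample C is inconsistent with its label.

C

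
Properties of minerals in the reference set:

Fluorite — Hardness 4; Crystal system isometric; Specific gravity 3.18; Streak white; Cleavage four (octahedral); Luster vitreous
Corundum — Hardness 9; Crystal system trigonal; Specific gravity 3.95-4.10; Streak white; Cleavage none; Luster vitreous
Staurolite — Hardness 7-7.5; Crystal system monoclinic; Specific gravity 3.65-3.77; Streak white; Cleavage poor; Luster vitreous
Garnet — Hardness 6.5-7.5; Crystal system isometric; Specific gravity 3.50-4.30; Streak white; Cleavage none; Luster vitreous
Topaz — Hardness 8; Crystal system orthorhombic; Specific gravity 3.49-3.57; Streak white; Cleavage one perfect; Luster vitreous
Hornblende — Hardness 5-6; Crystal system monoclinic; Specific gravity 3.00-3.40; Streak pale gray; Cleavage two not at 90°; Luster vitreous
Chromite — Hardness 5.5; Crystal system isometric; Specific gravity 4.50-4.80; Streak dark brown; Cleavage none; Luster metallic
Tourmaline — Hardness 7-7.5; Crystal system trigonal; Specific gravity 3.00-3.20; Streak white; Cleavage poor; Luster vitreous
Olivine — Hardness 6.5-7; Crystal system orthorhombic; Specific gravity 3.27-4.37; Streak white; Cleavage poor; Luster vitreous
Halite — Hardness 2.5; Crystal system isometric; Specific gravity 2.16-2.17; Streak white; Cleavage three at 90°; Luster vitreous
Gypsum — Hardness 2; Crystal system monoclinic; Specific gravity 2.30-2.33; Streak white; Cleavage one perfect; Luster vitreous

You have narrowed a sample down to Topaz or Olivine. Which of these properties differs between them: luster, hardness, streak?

hardness

Luster: both vitreous — same for both.
Hardness: Topaz 8, Olivine 6.5-7 — these differ.
Streak: both white — same for both.
Only hardness differs between Topaz and Olivine among the listed tests.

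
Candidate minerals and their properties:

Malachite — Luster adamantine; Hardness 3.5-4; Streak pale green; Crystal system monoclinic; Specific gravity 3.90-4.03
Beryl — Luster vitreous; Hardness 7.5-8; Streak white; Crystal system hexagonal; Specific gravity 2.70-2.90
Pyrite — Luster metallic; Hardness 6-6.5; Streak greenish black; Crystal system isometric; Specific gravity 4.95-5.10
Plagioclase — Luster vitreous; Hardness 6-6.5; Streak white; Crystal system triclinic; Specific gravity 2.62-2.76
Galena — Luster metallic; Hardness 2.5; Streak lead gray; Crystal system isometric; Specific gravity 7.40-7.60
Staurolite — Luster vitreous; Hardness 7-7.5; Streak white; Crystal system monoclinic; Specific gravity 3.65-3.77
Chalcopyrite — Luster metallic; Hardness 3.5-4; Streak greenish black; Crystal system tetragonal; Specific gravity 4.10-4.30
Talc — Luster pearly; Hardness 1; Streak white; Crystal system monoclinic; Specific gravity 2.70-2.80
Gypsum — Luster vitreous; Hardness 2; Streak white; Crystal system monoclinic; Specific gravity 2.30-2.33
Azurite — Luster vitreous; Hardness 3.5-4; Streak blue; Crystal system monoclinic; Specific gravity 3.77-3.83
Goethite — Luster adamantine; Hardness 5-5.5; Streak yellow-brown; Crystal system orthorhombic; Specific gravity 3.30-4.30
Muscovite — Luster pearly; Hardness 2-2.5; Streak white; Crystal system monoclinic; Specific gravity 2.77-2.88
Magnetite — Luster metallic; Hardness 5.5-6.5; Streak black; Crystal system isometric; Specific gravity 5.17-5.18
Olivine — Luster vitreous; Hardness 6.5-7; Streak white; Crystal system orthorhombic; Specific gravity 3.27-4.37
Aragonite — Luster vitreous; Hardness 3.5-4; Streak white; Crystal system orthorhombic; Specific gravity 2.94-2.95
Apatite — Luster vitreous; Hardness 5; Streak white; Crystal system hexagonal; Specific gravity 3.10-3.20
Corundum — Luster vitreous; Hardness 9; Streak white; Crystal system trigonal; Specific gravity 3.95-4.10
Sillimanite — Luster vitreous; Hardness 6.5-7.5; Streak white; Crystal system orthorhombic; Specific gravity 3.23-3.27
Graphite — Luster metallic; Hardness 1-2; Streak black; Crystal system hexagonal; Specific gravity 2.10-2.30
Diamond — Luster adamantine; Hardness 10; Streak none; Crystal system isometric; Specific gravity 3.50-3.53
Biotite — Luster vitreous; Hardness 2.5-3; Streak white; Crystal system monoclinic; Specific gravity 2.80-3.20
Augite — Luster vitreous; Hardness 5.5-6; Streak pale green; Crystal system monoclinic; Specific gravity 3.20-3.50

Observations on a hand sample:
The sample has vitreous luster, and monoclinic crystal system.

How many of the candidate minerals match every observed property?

5

Vitreous luster: leaves Beryl, Plagioclase, Staurolite, Gypsum, Azurite, Olivine, Aragonite, Apatite, Corundum, Sillimanite, Biotite, Augite.
Monoclinic crystal system: only Staurolite, Gypsum, Azurite, Biotite, Augite remain.
Consistent with every observation: Augite, Azurite, Biotite, Gypsum, Staurolite.
That is 5 minerals.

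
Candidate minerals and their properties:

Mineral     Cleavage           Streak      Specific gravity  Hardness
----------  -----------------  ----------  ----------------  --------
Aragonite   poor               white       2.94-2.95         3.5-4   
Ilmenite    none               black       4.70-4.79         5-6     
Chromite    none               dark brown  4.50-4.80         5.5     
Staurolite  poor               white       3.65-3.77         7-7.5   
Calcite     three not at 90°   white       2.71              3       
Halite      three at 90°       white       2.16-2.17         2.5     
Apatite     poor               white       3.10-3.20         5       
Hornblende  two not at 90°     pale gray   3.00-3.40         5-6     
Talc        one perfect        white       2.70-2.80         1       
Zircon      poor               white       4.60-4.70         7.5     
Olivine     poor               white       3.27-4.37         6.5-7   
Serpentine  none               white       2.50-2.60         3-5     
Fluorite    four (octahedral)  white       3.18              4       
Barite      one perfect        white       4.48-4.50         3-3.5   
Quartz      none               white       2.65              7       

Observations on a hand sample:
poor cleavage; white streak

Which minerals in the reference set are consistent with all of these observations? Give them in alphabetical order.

Poor cleavage — Aragonite, Staurolite, Apatite, Zircon, Olivine remain.
White streak — consistent with all remaining minerals.
Remaining candidates: Apatite, Aragonite, Olivine, Staurolite, Zircon.

Apatite, Aragonite, Olivine, Staurolite, Zircon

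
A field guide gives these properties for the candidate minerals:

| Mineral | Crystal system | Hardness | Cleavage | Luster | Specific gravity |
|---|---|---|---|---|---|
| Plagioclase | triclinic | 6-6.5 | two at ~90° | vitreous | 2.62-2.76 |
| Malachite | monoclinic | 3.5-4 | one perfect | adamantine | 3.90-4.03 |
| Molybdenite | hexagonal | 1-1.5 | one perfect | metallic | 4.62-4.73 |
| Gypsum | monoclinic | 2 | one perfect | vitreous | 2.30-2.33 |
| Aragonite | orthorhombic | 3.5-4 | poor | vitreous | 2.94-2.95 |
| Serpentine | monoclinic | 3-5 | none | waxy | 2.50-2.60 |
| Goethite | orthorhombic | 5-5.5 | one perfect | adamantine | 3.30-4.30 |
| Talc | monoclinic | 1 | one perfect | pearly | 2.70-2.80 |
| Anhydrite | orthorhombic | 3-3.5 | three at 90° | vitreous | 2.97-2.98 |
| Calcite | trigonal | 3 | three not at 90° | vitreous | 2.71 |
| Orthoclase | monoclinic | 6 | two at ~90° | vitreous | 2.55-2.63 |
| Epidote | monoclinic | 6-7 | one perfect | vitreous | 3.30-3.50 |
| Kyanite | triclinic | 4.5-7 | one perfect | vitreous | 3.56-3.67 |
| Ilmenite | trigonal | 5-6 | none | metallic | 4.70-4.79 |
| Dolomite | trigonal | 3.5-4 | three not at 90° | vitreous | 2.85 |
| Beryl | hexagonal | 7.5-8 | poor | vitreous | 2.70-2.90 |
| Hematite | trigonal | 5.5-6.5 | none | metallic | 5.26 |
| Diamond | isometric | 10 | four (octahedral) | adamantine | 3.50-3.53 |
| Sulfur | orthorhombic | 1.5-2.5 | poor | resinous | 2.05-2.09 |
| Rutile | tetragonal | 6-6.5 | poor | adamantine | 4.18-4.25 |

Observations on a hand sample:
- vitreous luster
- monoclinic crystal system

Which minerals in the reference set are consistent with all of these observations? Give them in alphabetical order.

Epidote, Gypsum, Orthoclase

Vitreous luster — narrows the field to Plagioclase, Gypsum, Aragonite, Anhydrite, Calcite, Orthoclase, Epidote, Kyanite, Dolomite, Beryl.
Monoclinic crystal system — Gypsum, Orthoclase, Epidote remain.
Remaining candidates: Epidote, Gypsum, Orthoclase.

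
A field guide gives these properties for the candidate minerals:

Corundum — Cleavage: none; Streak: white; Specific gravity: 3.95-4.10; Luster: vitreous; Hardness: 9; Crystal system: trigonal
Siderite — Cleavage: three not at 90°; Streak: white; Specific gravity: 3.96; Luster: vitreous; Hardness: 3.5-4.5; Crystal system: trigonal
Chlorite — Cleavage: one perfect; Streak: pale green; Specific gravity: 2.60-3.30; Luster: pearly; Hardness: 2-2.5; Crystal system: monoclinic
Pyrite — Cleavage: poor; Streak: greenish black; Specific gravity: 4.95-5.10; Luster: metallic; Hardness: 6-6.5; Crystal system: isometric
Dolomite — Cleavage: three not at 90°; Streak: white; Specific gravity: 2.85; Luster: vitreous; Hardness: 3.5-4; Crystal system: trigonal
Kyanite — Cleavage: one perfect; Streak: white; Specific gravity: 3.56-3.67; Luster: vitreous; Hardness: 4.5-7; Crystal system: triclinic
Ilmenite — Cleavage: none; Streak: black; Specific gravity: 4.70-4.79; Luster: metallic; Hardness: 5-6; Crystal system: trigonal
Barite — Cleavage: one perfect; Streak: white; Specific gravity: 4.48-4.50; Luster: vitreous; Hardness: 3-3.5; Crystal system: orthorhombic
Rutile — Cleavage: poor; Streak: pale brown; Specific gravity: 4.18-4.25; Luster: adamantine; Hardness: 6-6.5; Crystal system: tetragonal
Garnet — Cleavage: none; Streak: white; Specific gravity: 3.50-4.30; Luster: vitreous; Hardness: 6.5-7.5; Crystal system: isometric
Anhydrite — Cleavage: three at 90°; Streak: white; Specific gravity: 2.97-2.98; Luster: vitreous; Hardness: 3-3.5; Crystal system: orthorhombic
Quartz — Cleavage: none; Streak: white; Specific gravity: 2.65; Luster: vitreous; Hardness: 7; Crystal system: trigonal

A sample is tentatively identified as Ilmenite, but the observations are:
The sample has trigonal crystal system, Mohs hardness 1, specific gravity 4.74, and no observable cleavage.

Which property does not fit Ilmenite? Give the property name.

Trigonal crystal system: Ilmenite has trigonal system — agrees.
Mohs hardness 1: Ilmenite has hardness 5-6 — inconsistent.
Specific gravity 4.74: Ilmenite has SG 4.70-4.79 — agrees.
No observable cleavage: Ilmenite has cleavage none — agrees.
Only the hardness is inconsistent.

hardness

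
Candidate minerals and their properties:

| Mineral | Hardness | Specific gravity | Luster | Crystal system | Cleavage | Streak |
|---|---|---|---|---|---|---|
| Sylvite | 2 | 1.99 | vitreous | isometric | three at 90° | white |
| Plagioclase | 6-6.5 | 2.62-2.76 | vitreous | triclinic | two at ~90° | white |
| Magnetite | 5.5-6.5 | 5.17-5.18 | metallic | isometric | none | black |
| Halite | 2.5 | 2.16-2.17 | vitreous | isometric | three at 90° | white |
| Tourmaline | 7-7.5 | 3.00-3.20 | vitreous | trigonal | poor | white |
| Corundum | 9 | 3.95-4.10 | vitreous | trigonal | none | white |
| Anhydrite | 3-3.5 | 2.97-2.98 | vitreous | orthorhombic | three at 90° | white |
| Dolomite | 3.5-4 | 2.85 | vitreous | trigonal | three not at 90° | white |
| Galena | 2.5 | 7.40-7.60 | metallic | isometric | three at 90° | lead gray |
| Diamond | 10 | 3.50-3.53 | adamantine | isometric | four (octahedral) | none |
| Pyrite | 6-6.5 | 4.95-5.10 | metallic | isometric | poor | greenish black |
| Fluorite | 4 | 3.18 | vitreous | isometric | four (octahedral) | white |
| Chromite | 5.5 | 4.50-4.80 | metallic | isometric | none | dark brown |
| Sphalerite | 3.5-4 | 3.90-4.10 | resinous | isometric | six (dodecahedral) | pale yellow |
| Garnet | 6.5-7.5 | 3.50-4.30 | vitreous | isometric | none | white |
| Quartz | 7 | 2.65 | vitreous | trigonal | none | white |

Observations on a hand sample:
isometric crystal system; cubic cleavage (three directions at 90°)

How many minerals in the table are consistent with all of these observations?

Isometric crystal system is inconsistent with Plagioclase, Tourmaline, Corundum, Anhydrite, Dolomite, Quartz.
Cubic cleavage (three directions at 90°): narrows the field to Sylvite, Halite, Galena.
The minerals that satisfy all observations are Galena, Halite, Sylvite.
That is 3 minerals.

3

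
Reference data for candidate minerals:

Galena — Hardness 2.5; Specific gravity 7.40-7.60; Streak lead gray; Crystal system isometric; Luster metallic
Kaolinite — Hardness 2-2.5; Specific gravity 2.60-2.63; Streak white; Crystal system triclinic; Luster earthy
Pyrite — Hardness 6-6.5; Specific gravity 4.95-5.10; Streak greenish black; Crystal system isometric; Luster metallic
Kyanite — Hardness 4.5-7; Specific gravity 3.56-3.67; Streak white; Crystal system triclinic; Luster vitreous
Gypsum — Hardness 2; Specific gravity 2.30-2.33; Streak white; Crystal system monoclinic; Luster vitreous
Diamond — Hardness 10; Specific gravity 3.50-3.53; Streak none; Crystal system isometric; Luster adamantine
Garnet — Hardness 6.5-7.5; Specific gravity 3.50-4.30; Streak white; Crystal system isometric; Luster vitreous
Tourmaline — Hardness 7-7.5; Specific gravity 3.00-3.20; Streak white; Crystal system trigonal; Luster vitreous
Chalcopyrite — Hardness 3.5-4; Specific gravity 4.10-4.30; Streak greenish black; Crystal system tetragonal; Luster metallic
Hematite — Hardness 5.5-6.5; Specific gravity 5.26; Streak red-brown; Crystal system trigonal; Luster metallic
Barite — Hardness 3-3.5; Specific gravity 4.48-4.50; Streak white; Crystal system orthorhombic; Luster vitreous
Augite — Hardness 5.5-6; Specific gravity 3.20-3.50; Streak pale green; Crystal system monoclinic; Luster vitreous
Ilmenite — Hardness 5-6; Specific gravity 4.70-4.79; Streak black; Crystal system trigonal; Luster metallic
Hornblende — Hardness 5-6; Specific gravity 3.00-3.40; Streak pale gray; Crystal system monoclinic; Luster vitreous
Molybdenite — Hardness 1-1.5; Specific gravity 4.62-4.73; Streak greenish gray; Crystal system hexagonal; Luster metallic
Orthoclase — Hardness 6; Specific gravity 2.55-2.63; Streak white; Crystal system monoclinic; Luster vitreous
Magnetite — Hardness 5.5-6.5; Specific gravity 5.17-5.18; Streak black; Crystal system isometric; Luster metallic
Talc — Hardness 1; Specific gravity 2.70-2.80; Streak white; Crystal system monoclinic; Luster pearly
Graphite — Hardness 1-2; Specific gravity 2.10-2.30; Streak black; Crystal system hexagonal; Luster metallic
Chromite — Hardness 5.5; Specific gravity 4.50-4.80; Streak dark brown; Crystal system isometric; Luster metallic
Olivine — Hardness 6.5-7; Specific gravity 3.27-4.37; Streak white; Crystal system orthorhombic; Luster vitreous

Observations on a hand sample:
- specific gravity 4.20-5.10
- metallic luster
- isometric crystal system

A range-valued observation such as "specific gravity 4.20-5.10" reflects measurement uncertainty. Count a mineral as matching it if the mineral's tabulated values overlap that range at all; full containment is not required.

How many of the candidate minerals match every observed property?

Specific gravity 4.20-5.10: narrows the field to Pyrite, Garnet, Chalcopyrite, Barite, Ilmenite, Molybdenite, Chromite, Olivine.
Metallic luster rules out Garnet, Barite, Olivine.
Isometric crystal system: narrows the field to Pyrite, Chromite.
Remaining candidates: Chromite, Pyrite.
That is 2 minerals.

2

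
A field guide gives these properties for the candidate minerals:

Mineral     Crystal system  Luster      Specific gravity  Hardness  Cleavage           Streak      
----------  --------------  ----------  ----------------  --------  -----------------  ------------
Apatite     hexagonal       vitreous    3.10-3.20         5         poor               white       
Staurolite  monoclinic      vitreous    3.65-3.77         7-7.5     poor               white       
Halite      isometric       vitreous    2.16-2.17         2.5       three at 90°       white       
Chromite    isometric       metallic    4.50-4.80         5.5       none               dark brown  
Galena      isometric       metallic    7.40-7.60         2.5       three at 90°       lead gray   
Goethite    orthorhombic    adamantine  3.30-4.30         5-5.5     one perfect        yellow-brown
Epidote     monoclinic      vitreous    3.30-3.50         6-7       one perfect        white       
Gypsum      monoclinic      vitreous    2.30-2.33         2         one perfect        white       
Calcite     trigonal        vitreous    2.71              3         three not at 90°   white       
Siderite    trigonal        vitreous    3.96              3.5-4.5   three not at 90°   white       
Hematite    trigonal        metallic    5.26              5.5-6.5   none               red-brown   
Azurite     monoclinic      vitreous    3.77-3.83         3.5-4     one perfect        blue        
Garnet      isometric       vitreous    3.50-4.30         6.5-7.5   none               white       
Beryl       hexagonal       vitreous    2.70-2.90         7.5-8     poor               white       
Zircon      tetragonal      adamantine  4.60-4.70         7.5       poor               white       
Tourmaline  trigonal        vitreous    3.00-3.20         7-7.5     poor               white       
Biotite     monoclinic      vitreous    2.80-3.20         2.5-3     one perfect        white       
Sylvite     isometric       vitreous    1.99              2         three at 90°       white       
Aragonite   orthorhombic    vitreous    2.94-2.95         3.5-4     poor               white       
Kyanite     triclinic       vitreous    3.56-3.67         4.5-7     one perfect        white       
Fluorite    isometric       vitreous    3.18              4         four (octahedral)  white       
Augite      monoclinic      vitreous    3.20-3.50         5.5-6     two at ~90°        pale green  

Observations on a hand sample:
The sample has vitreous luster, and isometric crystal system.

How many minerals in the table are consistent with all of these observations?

Vitreous luster eliminates Chromite, Galena, Goethite, Hematite, Zircon.
Isometric crystal system: leaves Halite, Garnet, Sylvite, Fluorite.
The minerals that satisfy all observations are Fluorite, Garnet, Halite, Sylvite.
That is 4 minerals.

4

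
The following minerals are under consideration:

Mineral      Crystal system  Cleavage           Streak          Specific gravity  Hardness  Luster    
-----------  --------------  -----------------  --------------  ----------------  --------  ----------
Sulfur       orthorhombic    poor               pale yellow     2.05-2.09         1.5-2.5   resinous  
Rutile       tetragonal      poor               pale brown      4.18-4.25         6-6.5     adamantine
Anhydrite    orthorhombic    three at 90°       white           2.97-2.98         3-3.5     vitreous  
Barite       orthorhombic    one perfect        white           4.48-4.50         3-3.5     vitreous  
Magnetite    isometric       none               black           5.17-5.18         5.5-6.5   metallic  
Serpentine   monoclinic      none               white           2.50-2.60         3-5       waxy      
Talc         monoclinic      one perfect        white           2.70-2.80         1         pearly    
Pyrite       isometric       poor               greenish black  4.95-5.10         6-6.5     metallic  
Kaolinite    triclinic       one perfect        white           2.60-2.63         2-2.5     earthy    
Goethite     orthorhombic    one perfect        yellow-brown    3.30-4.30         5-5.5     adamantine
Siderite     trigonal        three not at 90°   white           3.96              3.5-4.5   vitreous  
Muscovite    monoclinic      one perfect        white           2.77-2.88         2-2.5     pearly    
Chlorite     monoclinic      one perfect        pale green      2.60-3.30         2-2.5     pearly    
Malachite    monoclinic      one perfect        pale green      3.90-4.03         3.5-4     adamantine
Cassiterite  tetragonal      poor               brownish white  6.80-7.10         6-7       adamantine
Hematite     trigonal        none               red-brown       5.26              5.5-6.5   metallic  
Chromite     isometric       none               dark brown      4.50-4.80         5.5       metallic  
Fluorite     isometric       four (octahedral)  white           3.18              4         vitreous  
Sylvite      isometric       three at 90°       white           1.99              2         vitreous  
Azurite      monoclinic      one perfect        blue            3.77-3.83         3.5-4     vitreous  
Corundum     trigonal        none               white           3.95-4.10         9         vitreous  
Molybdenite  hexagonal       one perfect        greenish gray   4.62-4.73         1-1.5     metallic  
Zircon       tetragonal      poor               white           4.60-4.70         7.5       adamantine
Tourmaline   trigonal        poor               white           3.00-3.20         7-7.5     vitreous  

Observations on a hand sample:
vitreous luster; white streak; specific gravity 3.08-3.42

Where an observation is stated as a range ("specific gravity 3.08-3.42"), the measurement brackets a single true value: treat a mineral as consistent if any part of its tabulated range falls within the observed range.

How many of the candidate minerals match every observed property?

Vitreous luster — narrows the field to Anhydrite, Barite, Siderite, Fluorite, Sylvite, Azurite, Corundum, Tourmaline.
White streak rules out Azurite.
Specific gravity 3.08-3.42 — Fluorite, Tourmaline remain.
The minerals that satisfy all observations are Fluorite, Tourmaline.
That is 2 minerals.

2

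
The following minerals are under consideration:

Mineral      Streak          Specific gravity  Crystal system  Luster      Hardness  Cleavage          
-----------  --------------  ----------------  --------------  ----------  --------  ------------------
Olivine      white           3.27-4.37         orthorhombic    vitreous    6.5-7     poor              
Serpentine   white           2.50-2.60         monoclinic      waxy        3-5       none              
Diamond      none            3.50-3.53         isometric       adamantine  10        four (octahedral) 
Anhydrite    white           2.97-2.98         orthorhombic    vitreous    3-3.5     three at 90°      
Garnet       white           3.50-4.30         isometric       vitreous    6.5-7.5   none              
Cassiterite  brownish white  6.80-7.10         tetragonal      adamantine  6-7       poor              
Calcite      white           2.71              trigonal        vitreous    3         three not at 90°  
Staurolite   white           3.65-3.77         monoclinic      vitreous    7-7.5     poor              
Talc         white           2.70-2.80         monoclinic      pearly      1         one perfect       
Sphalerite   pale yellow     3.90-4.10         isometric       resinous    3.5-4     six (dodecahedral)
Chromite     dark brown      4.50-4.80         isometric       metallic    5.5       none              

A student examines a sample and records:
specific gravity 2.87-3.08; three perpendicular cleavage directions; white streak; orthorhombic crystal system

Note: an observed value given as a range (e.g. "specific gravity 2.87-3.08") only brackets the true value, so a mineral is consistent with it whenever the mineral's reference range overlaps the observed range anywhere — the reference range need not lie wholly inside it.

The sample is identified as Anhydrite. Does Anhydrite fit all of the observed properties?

Specific gravity 2.87-3.08 — fits Anhydrite (SG 2.97-2.98).
Three perpendicular cleavage directions — fits Anhydrite (cleavage three at 90°).
White streak — fits Anhydrite (white streak).
Orthorhombic crystal system — fits Anhydrite (orthorhombic system).
Nothing contradicts Anhydrite.

Consistent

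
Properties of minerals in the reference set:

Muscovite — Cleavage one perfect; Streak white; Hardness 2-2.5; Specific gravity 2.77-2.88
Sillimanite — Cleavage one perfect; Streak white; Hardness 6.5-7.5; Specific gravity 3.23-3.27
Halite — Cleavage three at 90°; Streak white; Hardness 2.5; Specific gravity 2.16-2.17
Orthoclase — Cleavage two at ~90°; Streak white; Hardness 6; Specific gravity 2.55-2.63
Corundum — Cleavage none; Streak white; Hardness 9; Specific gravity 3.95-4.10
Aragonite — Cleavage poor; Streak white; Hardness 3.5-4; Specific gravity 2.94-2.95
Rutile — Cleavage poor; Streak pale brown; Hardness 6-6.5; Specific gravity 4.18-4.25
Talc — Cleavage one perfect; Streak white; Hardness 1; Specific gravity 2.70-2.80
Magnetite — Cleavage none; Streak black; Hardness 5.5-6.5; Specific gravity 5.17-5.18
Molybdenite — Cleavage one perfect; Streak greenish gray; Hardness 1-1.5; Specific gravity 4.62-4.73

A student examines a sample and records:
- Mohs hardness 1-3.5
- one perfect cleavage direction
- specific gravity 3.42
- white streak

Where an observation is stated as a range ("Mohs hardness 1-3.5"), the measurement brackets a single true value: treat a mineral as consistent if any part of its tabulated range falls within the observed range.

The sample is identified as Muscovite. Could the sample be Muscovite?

Mohs hardness 1-3.5 — fits Muscovite (hardness 2-2.5).
One perfect cleavage direction — fits Muscovite (cleavage one perfect).
Specific gravity 3.42 — Muscovite has SG 2.77-2.88; which does not match.
White streak — fits Muscovite (white streak).
Specific gravity alone is enough to reject Muscovite.

No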